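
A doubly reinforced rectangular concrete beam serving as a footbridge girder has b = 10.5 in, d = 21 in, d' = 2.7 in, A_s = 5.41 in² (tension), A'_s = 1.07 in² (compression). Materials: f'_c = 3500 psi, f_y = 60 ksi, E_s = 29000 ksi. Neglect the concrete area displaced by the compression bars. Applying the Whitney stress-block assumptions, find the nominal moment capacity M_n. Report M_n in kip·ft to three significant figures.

Assume both steels yield.
a = (A_s − A'_s) f_y/(0.85 f'_c b) = (5.41 − 1.07) × 60/(0.85 × 3.5 × 10.5) = 8.336 in.
c = a/β₁ = 8.336/0.85 = 9.807 in; ε'_s = 0.003(c − d')/c = 0.0022 ≥ ε_y = 0.0021, so the compression steel yields.
M_n = (A_s − A'_s) f_y (d − a/2) + A'_s f_y (d − d') = 260.4 × (21 − 4.168) + 64.2 × (21 − 2.7) = 4383.1 + 1174.9 = 5558.0 kip·in = 5558.0/12 = 463.17 kip·ft.

M_n ≈ 463 kip·ft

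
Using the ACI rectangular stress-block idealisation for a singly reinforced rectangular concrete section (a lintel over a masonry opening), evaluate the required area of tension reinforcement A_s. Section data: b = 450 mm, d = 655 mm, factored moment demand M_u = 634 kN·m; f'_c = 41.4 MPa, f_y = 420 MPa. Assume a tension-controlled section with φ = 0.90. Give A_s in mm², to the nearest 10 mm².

A_s ≈ 2710 mm²

M_n = M_u/φ = 634/0.90 = 704.444 kN·m.
With M_n = 0.85 f'_c a b (d − a/2), solve the quadratic for a:
a = d − √(d² − 2M_n/(0.85 f'_c b)) = 655 − √(655² − 2 × 704.444×10⁶/(0.85 × 41.4 × 450)) = 71.86 mm.
A_s = 0.85 f'_c a b / f_y = 0.85 × 41.4 × 71.86 × 450 / 420 = 2709.4 mm².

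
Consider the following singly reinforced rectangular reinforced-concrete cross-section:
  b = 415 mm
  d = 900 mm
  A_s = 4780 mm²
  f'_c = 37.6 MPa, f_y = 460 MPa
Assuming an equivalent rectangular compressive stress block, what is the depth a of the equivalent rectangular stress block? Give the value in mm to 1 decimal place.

T = A_s f_y = 4780 × 460 = 2198800 N = 2198.8 kN.
Setting C = 0.85 f'_c a b equal to T: a = 2198800/(0.85 × 37.6 × 415) = 165.8 mm.

a ≈ 165.8 mm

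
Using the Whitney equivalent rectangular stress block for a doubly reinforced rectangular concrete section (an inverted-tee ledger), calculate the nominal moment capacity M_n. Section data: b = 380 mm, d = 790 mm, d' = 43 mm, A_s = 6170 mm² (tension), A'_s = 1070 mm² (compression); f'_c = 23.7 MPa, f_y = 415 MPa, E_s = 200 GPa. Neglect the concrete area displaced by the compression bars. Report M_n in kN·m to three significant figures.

M_n ≈ 1710 kN·m

Assume both tension and compression steel yield.
Net tension couple steel: A_s − A'_s = 5100 mm².
a = (A_s − A'_s) f_y / (0.85 f'_c b) = 2116500/(0.85 × 23.7 × 380) = 276.48 mm.
c = a/β₁ = 276.48/0.85 = 325.27 mm; ε'_s = 0.003(c − d')/c = 0.0026 ≥ f_y/E_s = 0.0021, so compression steel does yield.
M_n = (A_s − A'_s) f_y (d − a/2) + A'_s f_y (d − d') = [2116500 × (790 − 138.24) + 444050 × (790 − 43)] × 10⁻⁶ = 1379.45 + 331.71 = 1711.16 kN·m.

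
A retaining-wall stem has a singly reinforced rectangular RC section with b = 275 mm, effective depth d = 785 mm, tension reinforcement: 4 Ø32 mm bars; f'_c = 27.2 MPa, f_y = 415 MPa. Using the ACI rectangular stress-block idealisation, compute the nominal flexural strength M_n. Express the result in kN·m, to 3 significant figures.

M_n ≈ 908 kN·m

A_s = 4 × 804 = 3216 mm².
T = A_s f_y = 3216 × 415 = 1334640 N = 1334.64 kN.
From C = T: a = T/(0.85 f'_c b) = 1334640/(0.85 × 27.2 × 275) = 209.92 mm.
M_n = T(d − a/2) = 1334.64 kN × (785 − 104.96) mm = 907.61 kN·m.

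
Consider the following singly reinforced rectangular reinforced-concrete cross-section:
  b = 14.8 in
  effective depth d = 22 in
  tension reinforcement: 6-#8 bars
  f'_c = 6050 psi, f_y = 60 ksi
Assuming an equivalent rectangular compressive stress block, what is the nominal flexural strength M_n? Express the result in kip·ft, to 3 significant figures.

M_n ≈ 477 kip·ft

A_s = 6 × 0.79 = 4.74 in².
T = A_s f_y = 4.74 × 60 = 284.4 kips.
a = T/(0.85 f'_c b) = 284.4/(0.85 × 6.05 × 14.8) = 3.737 in.
M_n = T(d − a/2) = 284.4 × (22 − 1.8685) = 5725.4 kip·in = 5725.4/12 = 477.12 kip·ft.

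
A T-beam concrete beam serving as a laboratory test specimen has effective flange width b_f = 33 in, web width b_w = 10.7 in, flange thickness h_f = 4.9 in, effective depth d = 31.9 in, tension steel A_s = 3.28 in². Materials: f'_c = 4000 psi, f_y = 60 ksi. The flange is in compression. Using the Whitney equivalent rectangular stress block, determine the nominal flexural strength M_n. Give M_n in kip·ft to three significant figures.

Tension: T = A_s f_y = 3.28 × 60 = 196.8 kips.
Try a within the flange: a = T/(0.85 f'_c b_f) = 196.8/(0.85 × 4 × 33) = 1.754 in.
Since a = 1.754 ≤ h_f = 4.9 in, the stress block lies entirely in the flange; analyse as a rectangular beam of width b_f.
M_n = T(d − a/2) = 196.8 × (31.9 − 0.877) = 6105.3 kip·in.
M_n = 6105.3/12 = 508.78 kip·ft.

M_n ≈ 509 kip·ft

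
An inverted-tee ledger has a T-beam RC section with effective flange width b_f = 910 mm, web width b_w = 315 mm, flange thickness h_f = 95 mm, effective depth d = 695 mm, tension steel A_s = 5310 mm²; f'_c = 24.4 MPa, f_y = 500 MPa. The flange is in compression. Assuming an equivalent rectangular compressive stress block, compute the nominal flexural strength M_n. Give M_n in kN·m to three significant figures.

Tension: T = A_s f_y = 5310 × 500 = 2655000 N.
Try a within the flange: a = T/(0.85 f'_c b_f) = 2655000/(0.85 × 24.4 × 910) = 140.67 mm.
a = 140.67 > h_f = 95 mm: the block extends into the web. Split into flange-overhang and web parts.
C_f = 0.85 f'_c (b_f − b_w) h_f = 0.85 × 24.4 × (910 − 315) × 95 = 1172329 N.
Remaining web compression depth: a_w = (T − C_f)/(0.85 f'_c b_w) = (2655000 − 1172329)/(0.85 × 24.4 × 315) = 226.95 mm.
M_n = C_f(d − h_f/2) + (T − C_f)(d − a_w/2) = 1172329 × (695 − 47.5) + 1482671 × (695 − 113.475) = 759.08 + 862.21 = 1621.29 × 10⁶ N·mm.
M_n = 1621.29 kN·m.

M_n ≈ 1620 kN·m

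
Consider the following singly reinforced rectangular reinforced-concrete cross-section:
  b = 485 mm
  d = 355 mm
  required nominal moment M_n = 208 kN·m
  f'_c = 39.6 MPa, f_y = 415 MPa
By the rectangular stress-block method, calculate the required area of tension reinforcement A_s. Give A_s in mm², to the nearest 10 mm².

A_s ≈ 1490 mm²

With M_n = 0.85 f'_c a b (d − a/2), solve the quadratic for a:
a = d − √(d² − 2M_n/(0.85 f'_c b)) = 355 − √(355² − 2 × 208×10⁶/(0.85 × 39.6 × 485)) = 37.92 mm.
A_s = 0.85 f'_c a b / f_y = 0.85 × 39.6 × 37.92 × 485 / 415 = 1491.7 mm².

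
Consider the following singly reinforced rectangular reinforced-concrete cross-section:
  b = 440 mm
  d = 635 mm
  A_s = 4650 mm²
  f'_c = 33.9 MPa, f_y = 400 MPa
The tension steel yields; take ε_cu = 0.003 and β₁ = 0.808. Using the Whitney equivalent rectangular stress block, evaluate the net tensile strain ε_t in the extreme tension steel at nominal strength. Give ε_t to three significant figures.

ε_t ≈ 0.00749

a = A_s f_y/(0.85 f'_c b) = 146.70 mm.
β₁ = 0.808, so c = a/β₁ = 146.70/0.808 = 181.56 mm.
From the linear strain diagram with ε_cu = 0.003: ε_t = 0.003 (d − c)/c = 0.003 × (635 − 181.56)/181.56 = 0.00749.
Since ε_t ≥ 0.005, the section is tension-controlled.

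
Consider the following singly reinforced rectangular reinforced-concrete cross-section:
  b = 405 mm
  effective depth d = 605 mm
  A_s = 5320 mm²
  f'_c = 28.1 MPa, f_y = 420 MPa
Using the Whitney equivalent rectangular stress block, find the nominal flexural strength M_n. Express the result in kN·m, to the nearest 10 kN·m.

T = A_s f_y = 5320 × 420 = 2234400 N = 2234.4 kN.
From C = T: a = T/(0.85 f'_c b) = 2234400/(0.85 × 28.1 × 405) = 230.98 mm.
M_n = T(d − a/2) = 2234.4 kN × (605 − 115.49) mm = 1093.76 kN·m.

M_n ≈ 1090 kN·m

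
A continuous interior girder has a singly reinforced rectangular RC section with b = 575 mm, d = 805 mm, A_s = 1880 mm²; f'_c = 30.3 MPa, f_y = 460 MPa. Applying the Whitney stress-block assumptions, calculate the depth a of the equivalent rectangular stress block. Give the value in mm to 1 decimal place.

a ≈ 58.4 mm

T = A_s f_y = 1880 × 460 = 864800 N = 864.8 kN.
Setting C = 0.85 f'_c a b equal to T: a = 864800/(0.85 × 30.3 × 575) = 58.4 mm.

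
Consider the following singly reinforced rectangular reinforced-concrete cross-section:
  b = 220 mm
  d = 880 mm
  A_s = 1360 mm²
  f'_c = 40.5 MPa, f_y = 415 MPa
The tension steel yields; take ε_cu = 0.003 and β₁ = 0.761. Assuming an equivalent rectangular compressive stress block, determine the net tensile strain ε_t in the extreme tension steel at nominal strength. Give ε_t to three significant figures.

a = A_s f_y/(0.85 f'_c b) = 74.52 mm.
β₁ = 0.761, so c = a/β₁ = 74.52/0.761 = 97.92 mm.
From the linear strain diagram with ε_cu = 0.003: ε_t = 0.003 (d − c)/c = 0.003 × (880 − 97.92)/97.92 = 0.0240.
Since ε_t ≥ 0.005, the section is tension-controlled.

ε_t ≈ 0.0240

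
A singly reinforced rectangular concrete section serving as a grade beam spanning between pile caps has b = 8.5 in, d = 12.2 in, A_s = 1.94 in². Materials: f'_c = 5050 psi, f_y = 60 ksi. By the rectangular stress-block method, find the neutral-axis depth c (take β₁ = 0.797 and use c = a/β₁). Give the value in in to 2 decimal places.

c ≈ 4.00 in

T = A_s f_y = 1.94 × 60 = 116.4 kips.
a = T/(0.85 f'_c b) = 116.4/(0.85 × 5.05 × 8.5) = 3.1902 in.
With β₁ = 0.797, c = a/β₁ = 3.1902/0.797 = 4.00 in.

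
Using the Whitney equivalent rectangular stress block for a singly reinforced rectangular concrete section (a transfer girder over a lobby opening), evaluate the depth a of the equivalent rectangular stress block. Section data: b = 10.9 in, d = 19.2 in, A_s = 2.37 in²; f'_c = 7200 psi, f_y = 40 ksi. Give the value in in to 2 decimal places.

T = A_s f_y = 2.37 × 40 = 94.8 kips.
a = T/(0.85 f'_c b) = 94.8/(0.85 × 7.2 × 10.9) = 1.42 in.

a ≈ 1.42 in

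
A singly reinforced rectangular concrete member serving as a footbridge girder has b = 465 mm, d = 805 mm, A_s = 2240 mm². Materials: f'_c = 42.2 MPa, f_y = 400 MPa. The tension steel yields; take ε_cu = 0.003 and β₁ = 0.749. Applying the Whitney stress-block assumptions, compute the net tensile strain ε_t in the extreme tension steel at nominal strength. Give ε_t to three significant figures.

a = A_s f_y/(0.85 f'_c b) = 53.72 mm.
β₁ = 0.749, so c = a/β₁ = 53.72/0.749 = 71.72 mm.
From the linear strain diagram with ε_cu = 0.003: ε_t = 0.003 (d − c)/c = 0.003 × (805 − 71.72)/71.72 = 0.0307.
Since ε_t ≥ 0.005, the section is tension-controlled.

ε_t ≈ 0.0307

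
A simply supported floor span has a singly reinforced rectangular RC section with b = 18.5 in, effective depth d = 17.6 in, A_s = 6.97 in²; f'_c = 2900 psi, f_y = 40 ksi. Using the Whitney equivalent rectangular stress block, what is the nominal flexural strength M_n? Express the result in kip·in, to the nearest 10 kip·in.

M_n ≈ 4050 kip·in

T = A_s f_y = 6.97 × 40 = 278.8 kips.
a = T/(0.85 f'_c b) = 278.8/(0.85 × 2.9 × 18.5) = 6.114 in.
M_n = T(d − a/2) = 278.8 × (17.6 − 3.057) = 4054.6 kip·in.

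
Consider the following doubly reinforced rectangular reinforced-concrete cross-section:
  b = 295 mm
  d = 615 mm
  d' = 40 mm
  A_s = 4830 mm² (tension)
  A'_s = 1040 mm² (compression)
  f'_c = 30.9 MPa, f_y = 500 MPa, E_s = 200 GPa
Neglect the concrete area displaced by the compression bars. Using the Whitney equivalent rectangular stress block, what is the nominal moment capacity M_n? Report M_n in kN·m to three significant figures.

Assume both tension and compression steel yield.
Net tension couple steel: A_s − A'_s = 3790 mm².
a = (A_s − A'_s) f_y / (0.85 f'_c b) = 1895000/(0.85 × 30.9 × 295) = 244.57 mm.
c = a/β₁ = 244.57/0.829 = 295.02 mm; ε'_s = 0.003(c − d')/c = 0.0026 ≥ f_y/E_s = 0.0025, so compression steel does yield.
M_n = (A_s − A'_s) f_y (d − a/2) + A'_s f_y (d − d') = [1895000 × (615 − 122.285) + 520000 × (615 − 40)] × 10⁻⁶ = 933.69 + 299.00 = 1232.69 kN·m.

M_n ≈ 1230 kN·m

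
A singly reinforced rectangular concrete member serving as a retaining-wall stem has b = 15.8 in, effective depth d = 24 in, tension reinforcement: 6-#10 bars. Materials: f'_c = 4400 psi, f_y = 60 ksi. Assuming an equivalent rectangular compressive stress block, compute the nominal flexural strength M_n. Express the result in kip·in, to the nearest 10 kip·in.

A_s = 6 × 1.27 = 7.62 in².
T = A_s f_y = 7.62 × 60 = 457.2 kips.
a = T/(0.85 f'_c b) = 457.2/(0.85 × 4.4 × 15.8) = 7.737 in.
M_n = T(d − a/2) = 457.2 × (24 − 3.8685) = 9204.1 kip·in.

M_n ≈ 9200 kip·in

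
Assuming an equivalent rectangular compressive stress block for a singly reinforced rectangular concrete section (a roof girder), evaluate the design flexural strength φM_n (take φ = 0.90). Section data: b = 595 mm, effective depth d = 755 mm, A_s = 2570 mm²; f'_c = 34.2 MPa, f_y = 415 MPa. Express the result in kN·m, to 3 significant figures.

T = A_s f_y = 2570 × 415 = 1066550 N = 1066.55 kN.
From C = T: a = T/(0.85 f'_c b) = 1066550/(0.85 × 34.2 × 595) = 61.66 mm.
M_n = T(d − a/2) = 1066.55 kN × (755 − 30.83) mm = 772.36 kN·m.
φM_n = 0.90 × 772.36 = 695.12 kN·m.

φM_n ≈ 695 kN·m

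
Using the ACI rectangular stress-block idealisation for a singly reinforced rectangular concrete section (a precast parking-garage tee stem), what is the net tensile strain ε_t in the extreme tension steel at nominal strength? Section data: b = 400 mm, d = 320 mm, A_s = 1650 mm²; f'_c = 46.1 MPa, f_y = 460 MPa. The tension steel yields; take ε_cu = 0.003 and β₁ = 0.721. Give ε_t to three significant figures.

ε_t ≈ 0.0113

a = A_s f_y/(0.85 f'_c b) = 48.42 mm.
β₁ = 0.721, so c = a/β₁ = 48.42/0.721 = 67.16 mm.
From the linear strain diagram with ε_cu = 0.003: ε_t = 0.003 (d − c)/c = 0.003 × (320 − 67.16)/67.16 = 0.0113.
Since ε_t ≥ 0.005, the section is tension-controlled.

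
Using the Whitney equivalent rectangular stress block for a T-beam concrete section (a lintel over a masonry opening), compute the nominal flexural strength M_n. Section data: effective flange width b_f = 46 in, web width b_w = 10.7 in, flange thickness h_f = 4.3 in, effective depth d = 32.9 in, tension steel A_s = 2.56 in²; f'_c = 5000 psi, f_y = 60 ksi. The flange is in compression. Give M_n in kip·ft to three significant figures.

M_n ≈ 416 kip·ft

Tension: T = A_s f_y = 2.56 × 60 = 153.6 kips.
Try a within the flange: a = T/(0.85 f'_c b_f) = 153.6/(0.85 × 5 × 46) = 0.786 in.
Since a = 0.786 ≤ h_f = 4.3 in, the stress block lies entirely in the flange; analyse as a rectangular beam of width b_f.
M_n = T(d − a/2) = 153.6 × (32.9 − 0.393) = 4993.1 kip·in.
M_n = 4993.1/12 = 416.09 kip·ft.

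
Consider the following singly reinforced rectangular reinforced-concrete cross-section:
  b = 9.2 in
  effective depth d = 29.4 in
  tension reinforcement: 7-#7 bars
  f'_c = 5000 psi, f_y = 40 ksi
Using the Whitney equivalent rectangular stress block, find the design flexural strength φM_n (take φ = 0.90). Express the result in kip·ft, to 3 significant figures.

A_s = 7 × 0.6 = 4.2 in².
T = A_s f_y = 4.2 × 40 = 168 kips.
a = T/(0.85 f'_c b) = 168/(0.85 × 5 × 9.2) = 4.297 in.
M_n = T(d − a/2) = 168 × (29.4 − 2.1485) = 4578.3 kip·in = 4578.3/12 = 381.53 kip·ft.
φM_n = 0.90 × 381.53 = 343.38 kip·ft.

φM_n ≈ 343 kip·ft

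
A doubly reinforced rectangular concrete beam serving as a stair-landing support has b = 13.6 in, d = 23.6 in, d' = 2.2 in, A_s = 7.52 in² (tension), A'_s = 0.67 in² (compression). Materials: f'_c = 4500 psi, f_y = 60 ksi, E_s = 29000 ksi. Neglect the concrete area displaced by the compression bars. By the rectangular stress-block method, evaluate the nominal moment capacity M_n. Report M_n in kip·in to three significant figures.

Assume both steels yield.
a = (A_s − A'_s) f_y/(0.85 f'_c b) = (7.52 − 0.67) × 60/(0.85 × 4.5 × 13.6) = 7.901 in.
c = a/β₁ = 7.901/0.825 = 9.577 in; ε'_s = 0.003(c − d')/c = 0.0023 ≥ ε_y = 0.0021, so the compression steel yields.
M_n = (A_s − A'_s) f_y (d − a/2) + A'_s f_y (d − d') = 411 × (23.6 − 3.9505) + 40.2 × (23.6 − 2.2) = 8075.9 + 860.3 = 8936.2 kip·in.

M_n ≈ 8940 kip·in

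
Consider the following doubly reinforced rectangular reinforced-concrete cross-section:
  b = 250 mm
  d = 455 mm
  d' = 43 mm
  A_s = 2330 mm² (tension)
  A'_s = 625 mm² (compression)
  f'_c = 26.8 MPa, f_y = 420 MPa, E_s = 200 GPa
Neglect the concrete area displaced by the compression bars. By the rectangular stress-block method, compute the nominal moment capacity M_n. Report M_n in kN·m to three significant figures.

M_n ≈ 389 kN·m

Assume both tension and compression steel yield.
Net tension couple steel: A_s − A'_s = 1705 mm².
a = (A_s − A'_s) f_y / (0.85 f'_c b) = 716100/(0.85 × 26.8 × 250) = 125.74 mm.
c = a/β₁ = 125.74/0.85 = 147.93 mm; ε'_s = 0.003(c − d')/c = 0.0021 ≥ f_y/E_s = 0.0021, so compression steel does yield.
M_n = (A_s − A'_s) f_y (d − a/2) + A'_s f_y (d − d') = [716100 × (455 − 62.87) + 262500 × (455 − 43)] × 10⁻⁶ = 280.80 + 108.15 = 388.95 kN·m.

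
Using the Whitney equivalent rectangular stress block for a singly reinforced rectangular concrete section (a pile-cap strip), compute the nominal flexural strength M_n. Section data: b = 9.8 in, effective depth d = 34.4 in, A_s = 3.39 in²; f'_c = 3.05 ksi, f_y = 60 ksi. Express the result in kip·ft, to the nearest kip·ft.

M_n ≈ 515 kip·ft

T = A_s f_y = 3.39 × 60 = 203.4 kips.
a = T/(0.85 f'_c b) = 203.4/(0.85 × 3.05 × 9.8) = 8.006 in.
M_n = T(d − a/2) = 203.4 × (34.4 − 4.003) = 6182.7 kip·in = 6182.7/12 = 515.23 kip·ft.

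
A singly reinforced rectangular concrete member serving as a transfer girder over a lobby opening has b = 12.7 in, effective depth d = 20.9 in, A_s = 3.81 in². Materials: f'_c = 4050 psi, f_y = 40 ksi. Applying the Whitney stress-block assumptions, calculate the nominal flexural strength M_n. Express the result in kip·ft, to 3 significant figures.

T = A_s f_y = 3.81 × 40 = 152.4 kips.
a = T/(0.85 f'_c b) = 152.4/(0.85 × 4.05 × 12.7) = 3.486 in.
M_n = T(d − a/2) = 152.4 × (20.9 − 1.743) = 2919.5 kip·in = 2919.5/12 = 243.29 kip·ft.

M_n ≈ 243 kip·ft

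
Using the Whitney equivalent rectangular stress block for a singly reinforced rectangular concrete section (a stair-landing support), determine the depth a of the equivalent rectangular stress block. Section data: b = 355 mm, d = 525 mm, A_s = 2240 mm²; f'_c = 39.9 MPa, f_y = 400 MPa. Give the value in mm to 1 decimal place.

a ≈ 74.4 mm

T = A_s f_y = 2240 × 400 = 896000 N = 896 kN.
Setting C = 0.85 f'_c a b equal to T: a = 896000/(0.85 × 39.9 × 355) = 74.4 mm.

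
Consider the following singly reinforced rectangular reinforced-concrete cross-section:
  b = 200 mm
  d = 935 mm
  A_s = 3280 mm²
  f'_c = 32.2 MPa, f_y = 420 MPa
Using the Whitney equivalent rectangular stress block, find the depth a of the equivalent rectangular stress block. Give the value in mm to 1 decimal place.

T = A_s f_y = 3280 × 420 = 1377600 N = 1377.6 kN.
Setting C = 0.85 f'_c a b equal to T: a = 1377600/(0.85 × 32.2 × 200) = 251.7 mm.

a ≈ 251.7 mm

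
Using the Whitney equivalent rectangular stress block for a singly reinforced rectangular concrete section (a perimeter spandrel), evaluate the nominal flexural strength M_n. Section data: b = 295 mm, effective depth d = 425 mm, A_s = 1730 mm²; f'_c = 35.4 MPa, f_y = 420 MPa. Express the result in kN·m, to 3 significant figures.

M_n ≈ 279 kN·m

T = A_s f_y = 1730 × 420 = 726600 N = 726.6 kN.
From C = T: a = T/(0.85 f'_c b) = 726600/(0.85 × 35.4 × 295) = 81.86 mm.
M_n = T(d − a/2) = 726.6 kN × (425 − 40.93) mm = 279.07 kN·m.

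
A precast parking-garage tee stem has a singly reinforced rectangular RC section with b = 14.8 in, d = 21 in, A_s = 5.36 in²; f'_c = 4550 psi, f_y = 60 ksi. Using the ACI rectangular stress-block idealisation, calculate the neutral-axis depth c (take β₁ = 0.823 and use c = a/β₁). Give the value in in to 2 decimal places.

c ≈ 6.83 in

T = A_s f_y = 5.36 × 60 = 321.6 kips.
a = T/(0.85 f'_c b) = 321.6/(0.85 × 4.55 × 14.8) = 5.6185 in.
With β₁ = 0.823, c = a/β₁ = 5.6185/0.823 = 6.83 in.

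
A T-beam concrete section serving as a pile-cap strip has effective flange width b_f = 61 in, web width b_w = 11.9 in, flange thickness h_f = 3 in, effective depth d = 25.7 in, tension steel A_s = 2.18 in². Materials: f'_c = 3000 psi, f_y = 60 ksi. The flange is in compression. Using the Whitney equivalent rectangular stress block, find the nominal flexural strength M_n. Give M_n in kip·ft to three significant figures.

M_n ≈ 276 kip·ft

Tension: T = A_s f_y = 2.18 × 60 = 130.8 kips.
Try a within the flange: a = T/(0.85 f'_c b_f) = 130.8/(0.85 × 3 × 61) = 0.841 in.
Since a = 0.841 ≤ h_f = 3 in, the stress block lies entirely in the flange; analyse as a rectangular beam of width b_f.
M_n = T(d − a/2) = 130.8 × (25.7 − 0.4205) = 3306.6 kip·in.
M_n = 3306.6/12 = 275.55 kip·ft.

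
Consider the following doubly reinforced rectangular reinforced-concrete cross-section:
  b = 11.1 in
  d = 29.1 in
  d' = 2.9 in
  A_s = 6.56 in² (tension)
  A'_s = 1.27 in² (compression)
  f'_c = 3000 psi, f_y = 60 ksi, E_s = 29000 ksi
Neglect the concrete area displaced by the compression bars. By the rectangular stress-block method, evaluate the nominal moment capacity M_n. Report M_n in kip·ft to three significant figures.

Assume both steels yield.
a = (A_s − A'_s) f_y/(0.85 f'_c b) = (6.56 − 1.27) × 60/(0.85 × 3 × 11.1) = 11.214 in.
c = a/β₁ = 11.214/0.85 = 13.193 in; ε'_s = 0.003(c − d')/c = 0.0023 ≥ ε_y = 0.0021, so the compression steel yields.
M_n = (A_s − A'_s) f_y (d − a/2) + A'_s f_y (d − d') = 317.4 × (29.1 − 5.607) + 76.2 × (29.1 − 2.9) = 7456.7 + 1996.4 = 9453.1 kip·in = 9453.1/12 = 787.76 kip·ft.

M_n ≈ 788 kip·ft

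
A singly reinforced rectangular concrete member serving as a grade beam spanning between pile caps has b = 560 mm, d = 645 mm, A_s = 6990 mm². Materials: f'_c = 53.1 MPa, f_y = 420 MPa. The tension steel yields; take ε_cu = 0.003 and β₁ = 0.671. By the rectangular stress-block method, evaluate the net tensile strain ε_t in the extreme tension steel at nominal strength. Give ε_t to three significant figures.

a = A_s f_y/(0.85 f'_c b) = 116.15 mm.
β₁ = 0.671, so c = a/β₁ = 116.15/0.671 = 173.10 mm.
From the linear strain diagram with ε_cu = 0.003: ε_t = 0.003 (d − c)/c = 0.003 × (645 − 173.10)/173.10 = 0.00818.
Since ε_t ≥ 0.005, the section is tension-controlled.

ε_t ≈ 0.00818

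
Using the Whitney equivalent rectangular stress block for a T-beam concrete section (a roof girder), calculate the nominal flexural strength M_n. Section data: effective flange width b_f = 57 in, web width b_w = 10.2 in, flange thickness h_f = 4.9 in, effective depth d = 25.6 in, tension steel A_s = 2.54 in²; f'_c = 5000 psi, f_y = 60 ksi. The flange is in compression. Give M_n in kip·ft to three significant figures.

Tension: T = A_s f_y = 2.54 × 60 = 152.4 kips.
Try a within the flange: a = T/(0.85 f'_c b_f) = 152.4/(0.85 × 5 × 57) = 0.629 in.
Since a = 0.629 ≤ h_f = 4.9 in, the stress block lies entirely in the flange; analyse as a rectangular beam of width b_f.
M_n = T(d − a/2) = 152.4 × (25.6 − 0.3145) = 3853.5 kip·in.
M_n = 3853.5/12 = 321.13 kip·ft.

M_n ≈ 321 kip·ft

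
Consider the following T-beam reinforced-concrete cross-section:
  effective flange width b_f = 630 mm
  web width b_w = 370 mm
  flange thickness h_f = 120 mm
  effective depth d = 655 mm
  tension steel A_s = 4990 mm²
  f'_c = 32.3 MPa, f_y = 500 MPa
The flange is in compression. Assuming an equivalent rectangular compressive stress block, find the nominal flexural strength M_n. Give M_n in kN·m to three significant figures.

M_n ≈ 1450 kN·m

Tension: T = A_s f_y = 4990 × 500 = 2495000 N.
Try a within the flange: a = T/(0.85 f'_c b_f) = 2495000/(0.85 × 32.3 × 630) = 144.25 mm.
a = 144.25 > h_f = 120 mm: the block extends into the web. Split into flange-overhang and web parts.
C_f = 0.85 f'_c (b_f − b_w) h_f = 0.85 × 32.3 × (630 − 370) × 120 = 856596 N.
Remaining web compression depth: a_w = (T − C_f)/(0.85 f'_c b_w) = (2495000 − 856596)/(0.85 × 32.3 × 370) = 161.29 mm.
M_n = C_f(d − h_f/2) + (T − C_f)(d − a_w/2) = 856596 × (655 − 60) + 1638404 × (655 − 80.645) = 509.67 + 941.03 = 1450.70 × 10⁶ N·mm.
M_n = 1450.70 kN·m.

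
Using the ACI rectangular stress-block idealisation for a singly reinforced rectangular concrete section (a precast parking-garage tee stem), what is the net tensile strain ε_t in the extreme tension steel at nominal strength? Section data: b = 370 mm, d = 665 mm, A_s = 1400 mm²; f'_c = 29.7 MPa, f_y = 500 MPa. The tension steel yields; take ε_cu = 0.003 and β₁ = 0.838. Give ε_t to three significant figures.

a = A_s f_y/(0.85 f'_c b) = 74.94 mm.
β₁ = 0.838, so c = a/β₁ = 74.94/0.838 = 89.43 mm.
From the linear strain diagram with ε_cu = 0.003: ε_t = 0.003 (d − c)/c = 0.003 × (665 − 89.43)/89.43 = 0.0193.
Since ε_t ≥ 0.005, the section is tension-controlled.

ε_t ≈ 0.0193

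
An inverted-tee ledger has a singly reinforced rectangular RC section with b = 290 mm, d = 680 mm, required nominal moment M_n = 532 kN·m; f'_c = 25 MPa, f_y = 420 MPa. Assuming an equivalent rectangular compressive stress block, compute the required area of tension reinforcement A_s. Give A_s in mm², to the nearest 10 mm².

With M_n = 0.85 f'_c a b (d − a/2), solve the quadratic for a:
a = d − √(d² − 2M_n/(0.85 f'_c b)) = 680 − √(680² − 2 × 532×10⁶/(0.85 × 25 × 290)) = 141.72 mm.
A_s = 0.85 f'_c a b / f_y = 0.85 × 25 × 141.72 × 290 / 420 = 2079.4 mm².

A_s ≈ 2080 mm²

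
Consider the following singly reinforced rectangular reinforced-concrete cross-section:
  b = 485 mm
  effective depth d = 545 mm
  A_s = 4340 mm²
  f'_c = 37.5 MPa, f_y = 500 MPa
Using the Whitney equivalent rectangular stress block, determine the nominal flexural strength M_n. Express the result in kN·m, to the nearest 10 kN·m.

T = A_s f_y = 4340 × 500 = 2170000 N = 2170 kN.
From C = T: a = T/(0.85 f'_c b) = 2170000/(0.85 × 37.5 × 485) = 140.37 mm.
M_n = T(d − a/2) = 2170 kN × (545 − 70.185) mm = 1030.35 kN·m.

M_n ≈ 1030 kN·m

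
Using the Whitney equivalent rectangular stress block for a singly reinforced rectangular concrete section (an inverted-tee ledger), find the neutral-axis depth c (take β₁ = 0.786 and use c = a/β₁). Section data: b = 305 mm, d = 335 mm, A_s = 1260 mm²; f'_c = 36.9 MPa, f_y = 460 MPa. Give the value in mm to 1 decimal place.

T = A_s f_y = 1260 × 460 = 579600 N = 579.6 kN.
Setting C = 0.85 f'_c a b equal to T: a = 579600/(0.85 × 36.9 × 305) = 60.588 mm.
With β₁ = 0.786, c = a/β₁ = 60.588/0.786 = 77.1 mm.

c ≈ 77.1 mm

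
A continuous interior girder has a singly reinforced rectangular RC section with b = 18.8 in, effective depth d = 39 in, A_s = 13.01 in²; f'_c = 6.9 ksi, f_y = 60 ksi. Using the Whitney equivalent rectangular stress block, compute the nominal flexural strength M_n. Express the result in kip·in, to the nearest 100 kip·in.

M_n ≈ 27700 kip·in

T = A_s f_y = 13.01 × 60 = 780.6 kips.
a = T/(0.85 f'_c b) = 780.6/(0.85 × 6.9 × 18.8) = 7.080 in.
M_n = T(d − a/2) = 780.6 × (39 − 3.54) = 27680.1 kip·in.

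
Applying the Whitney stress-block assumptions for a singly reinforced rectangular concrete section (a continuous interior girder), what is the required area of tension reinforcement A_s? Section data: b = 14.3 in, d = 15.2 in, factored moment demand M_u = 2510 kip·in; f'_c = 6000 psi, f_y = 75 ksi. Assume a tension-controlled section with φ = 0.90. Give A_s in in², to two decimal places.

M_n = M_u/φ = 2510/0.90 = 2788.89 kip·in.
From M_n = 0.85 f'_c a b (d − a/2):
a = d − √(d² − 2M_n/(0.85 f'_c b)) = 15.2 − √(15.2² − 2 × 2788.89/(0.85 × 6 × 14.3)) = 2.768 in.
A_s = 0.85 f'_c a b / f_y = 0.85 × 6 × 2.768 × 14.3 / 75 = 2.692 in².

A_s ≈ 2.69 in²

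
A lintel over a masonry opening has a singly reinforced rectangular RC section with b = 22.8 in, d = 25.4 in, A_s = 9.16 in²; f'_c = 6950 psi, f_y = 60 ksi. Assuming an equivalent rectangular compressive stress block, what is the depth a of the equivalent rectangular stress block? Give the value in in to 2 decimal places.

a ≈ 4.08 in

T = A_s f_y = 9.16 × 60 = 549.6 kips.
a = T/(0.85 f'_c b) = 549.6/(0.85 × 6.95 × 22.8) = 4.08 in.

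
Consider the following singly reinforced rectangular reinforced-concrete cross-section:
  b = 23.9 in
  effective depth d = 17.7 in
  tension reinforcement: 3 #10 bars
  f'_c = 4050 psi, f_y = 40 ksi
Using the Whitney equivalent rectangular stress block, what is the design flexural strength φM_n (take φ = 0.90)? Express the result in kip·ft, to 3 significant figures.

φM_n ≈ 192 kip·ft

A_s = 3 × 1.27 = 3.81 in².
T = A_s f_y = 3.81 × 40 = 152.4 kips.
a = T/(0.85 f'_c b) = 152.4/(0.85 × 4.05 × 23.9) = 1.852 in.
M_n = T(d − a/2) = 152.4 × (17.7 − 0.926) = 2556.4 kip·in = 2556.4/12 = 213.03 kip·ft.
φM_n = 0.90 × 213.03 = 191.73 kip·ft.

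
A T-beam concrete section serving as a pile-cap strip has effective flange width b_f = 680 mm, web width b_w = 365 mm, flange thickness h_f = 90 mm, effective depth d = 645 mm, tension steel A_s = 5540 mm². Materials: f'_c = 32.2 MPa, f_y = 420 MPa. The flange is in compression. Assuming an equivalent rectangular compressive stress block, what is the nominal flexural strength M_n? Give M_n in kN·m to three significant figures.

Tension: T = A_s f_y = 5540 × 420 = 2326800 N.
Try a within the flange: a = T/(0.85 f'_c b_f) = 2326800/(0.85 × 32.2 × 680) = 125.02 mm.
a = 125.02 > h_f = 90 mm: the block extends into the web. Split into flange-overhang and web parts.
C_f = 0.85 f'_c (b_f − b_w) h_f = 0.85 × 32.2 × (680 − 365) × 90 = 775940 N.
Remaining web compression depth: a_w = (T − C_f)/(0.85 f'_c b_w) = (2326800 − 775940)/(0.85 × 32.2 × 365) = 155.24 mm.
M_n = C_f(d − h_f/2) + (T − C_f)(d − a_w/2) = 775940 × (645 − 45) + 1550860 × (645 − 77.62) = 465.56 + 879.93 = 1345.49 × 10⁶ N·mm.
M_n = 1345.49 kN·m.

M_n ≈ 1350 kN·m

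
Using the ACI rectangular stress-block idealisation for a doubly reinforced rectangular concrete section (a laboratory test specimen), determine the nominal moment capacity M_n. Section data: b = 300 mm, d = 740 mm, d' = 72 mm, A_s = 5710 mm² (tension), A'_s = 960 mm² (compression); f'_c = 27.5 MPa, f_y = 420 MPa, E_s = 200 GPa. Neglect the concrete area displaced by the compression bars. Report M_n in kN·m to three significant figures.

M_n ≈ 1460 kN·m

Assume both tension and compression steel yield.
Net tension couple steel: A_s − A'_s = 4750 mm².
a = (A_s − A'_s) f_y / (0.85 f'_c b) = 1995000/(0.85 × 27.5 × 300) = 284.49 mm.
c = a/β₁ = 284.49/0.85 = 334.69 mm; ε'_s = 0.003(c − d')/c = 0.0024 ≥ f_y/E_s = 0.0021, so compression steel does yield.
M_n = (A_s − A'_s) f_y (d − a/2) + A'_s f_y (d − d') = [1995000 × (740 − 142.245) + 403200 × (740 − 72)] × 10⁻⁶ = 1192.52 + 269.34 = 1461.86 kN·m.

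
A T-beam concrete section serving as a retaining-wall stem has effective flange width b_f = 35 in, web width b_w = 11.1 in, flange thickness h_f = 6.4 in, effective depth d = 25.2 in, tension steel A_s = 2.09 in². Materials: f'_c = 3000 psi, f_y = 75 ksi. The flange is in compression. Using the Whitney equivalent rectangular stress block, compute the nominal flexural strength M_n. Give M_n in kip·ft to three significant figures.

Tension: T = A_s f_y = 2.09 × 75 = 156.75 kips.
Try a within the flange: a = T/(0.85 f'_c b_f) = 156.75/(0.85 × 3 × 35) = 1.756 in.
Since a = 1.756 ≤ h_f = 6.4 in, the stress block lies entirely in the flange; analyse as a rectangular beam of width b_f.
M_n = T(d − a/2) = 156.75 × (25.2 − 0.878) = 3812.5 kip·in.
M_n = 3812.5/12 = 317.71 kip·ft.

M_n ≈ 318 kip·ft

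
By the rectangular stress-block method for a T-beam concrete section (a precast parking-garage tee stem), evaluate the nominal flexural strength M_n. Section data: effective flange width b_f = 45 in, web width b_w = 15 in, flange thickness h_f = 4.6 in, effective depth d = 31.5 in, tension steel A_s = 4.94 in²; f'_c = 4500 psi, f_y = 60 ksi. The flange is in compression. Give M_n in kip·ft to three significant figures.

M_n ≈ 757 kip·ft

Tension: T = A_s f_y = 4.94 × 60 = 296.4 kips.
Try a within the flange: a = T/(0.85 f'_c b_f) = 296.4/(0.85 × 4.5 × 45) = 1.722 in.
Since a = 1.722 ≤ h_f = 4.6 in, the stress block lies entirely in the flange; analyse as a rectangular beam of width b_f.
M_n = T(d − a/2) = 296.4 × (31.5 − 0.861) = 9081.4 kip·in.
M_n = 9081.4/12 = 756.78 kip·ft.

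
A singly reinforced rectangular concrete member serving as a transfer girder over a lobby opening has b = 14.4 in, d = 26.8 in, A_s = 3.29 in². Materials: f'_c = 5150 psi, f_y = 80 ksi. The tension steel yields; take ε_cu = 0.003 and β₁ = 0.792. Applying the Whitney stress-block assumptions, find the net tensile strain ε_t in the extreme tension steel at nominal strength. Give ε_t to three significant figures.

ε_t ≈ 0.0123

a = A_s f_y/(0.85 f'_c b) = 4.175 in.
β₁ = 0.792, so c = a/β₁ = 4.175/0.792 = 5.271 in.
From the linear strain diagram with ε_cu = 0.003: ε_t = 0.003 (d − c)/c = 0.003 × (26.8 − 5.271)/5.271 = 0.0123.
Since ε_t ≥ 0.005, the section is tension-controlled.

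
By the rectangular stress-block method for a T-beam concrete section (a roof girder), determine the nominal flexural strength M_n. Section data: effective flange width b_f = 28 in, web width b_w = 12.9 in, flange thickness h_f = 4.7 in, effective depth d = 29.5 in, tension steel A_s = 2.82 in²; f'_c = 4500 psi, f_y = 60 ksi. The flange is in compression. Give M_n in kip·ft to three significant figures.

M_n ≈ 405 kip·ft

Tension: T = A_s f_y = 2.82 × 60 = 169.2 kips.
Try a within the flange: a = T/(0.85 f'_c b_f) = 169.2/(0.85 × 4.5 × 28) = 1.580 in.
Since a = 1.580 ≤ h_f = 4.7 in, the stress block lies entirely in the flange; analyse as a rectangular beam of width b_f.
M_n = T(d − a/2) = 169.2 × (29.5 − 0.79) = 4857.7 kip·in.
M_n = 4857.7/12 = 404.81 kip·ft.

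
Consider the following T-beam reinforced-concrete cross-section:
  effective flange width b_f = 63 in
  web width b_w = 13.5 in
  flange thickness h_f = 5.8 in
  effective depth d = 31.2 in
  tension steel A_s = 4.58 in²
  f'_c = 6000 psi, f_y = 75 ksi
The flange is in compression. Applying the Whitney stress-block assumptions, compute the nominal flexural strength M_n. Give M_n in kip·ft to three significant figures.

Tension: T = A_s f_y = 4.58 × 75 = 343.5 kips.
Try a within the flange: a = T/(0.85 f'_c b_f) = 343.5/(0.85 × 6 × 63) = 1.069 in.
Since a = 1.069 ≤ h_f = 5.8 in, the stress block lies entirely in the flange; analyse as a rectangular beam of width b_f.
M_n = T(d − a/2) = 343.5 × (31.2 − 0.5345) = 10533.6 kip·in.
M_n = 10533.6/12 = 877.80 kip·ft.

M_n ≈ 878 kip·ft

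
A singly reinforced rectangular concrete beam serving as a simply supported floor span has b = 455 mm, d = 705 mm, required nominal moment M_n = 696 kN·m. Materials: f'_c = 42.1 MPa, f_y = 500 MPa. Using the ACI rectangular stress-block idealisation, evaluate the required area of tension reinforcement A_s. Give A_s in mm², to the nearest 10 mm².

A_s ≈ 2070 mm²

With M_n = 0.85 f'_c a b (d − a/2), solve the quadratic for a:
a = d − √(d² − 2M_n/(0.85 f'_c b)) = 705 − √(705² − 2 × 696×10⁶/(0.85 × 42.1 × 455)) = 63.49 mm.
A_s = 0.85 f'_c a b / f_y = 0.85 × 42.1 × 63.49 × 455 / 500 = 2067.5 mm².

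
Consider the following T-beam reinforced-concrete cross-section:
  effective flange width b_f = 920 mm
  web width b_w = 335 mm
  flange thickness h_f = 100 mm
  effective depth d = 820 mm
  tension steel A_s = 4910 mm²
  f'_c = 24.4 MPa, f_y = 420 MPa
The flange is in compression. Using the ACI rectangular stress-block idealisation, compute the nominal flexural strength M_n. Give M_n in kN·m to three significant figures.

Tension: T = A_s f_y = 4910 × 420 = 2062200 N.
Try a within the flange: a = T/(0.85 f'_c b_f) = 2062200/(0.85 × 24.4 × 920) = 108.08 mm.
a = 108.08 > h_f = 100 mm: the block extends into the web. Split into flange-overhang and web parts.
C_f = 0.85 f'_c (b_f − b_w) h_f = 0.85 × 24.4 × (920 − 335) × 100 = 1213290 N.
Remaining web compression depth: a_w = (T − C_f)/(0.85 f'_c b_w) = (2062200 − 1213290)/(0.85 × 24.4 × 335) = 122.18 mm.
M_n = C_f(d − h_f/2) + (T − C_f)(d − a_w/2) = 1213290 × (820 − 50) + 848910 × (820 − 61.09) = 934.23 + 644.25 = 1578.48 × 10⁶ N·mm.
M_n = 1578.48 kN·m.

M_n ≈ 1580 kN·m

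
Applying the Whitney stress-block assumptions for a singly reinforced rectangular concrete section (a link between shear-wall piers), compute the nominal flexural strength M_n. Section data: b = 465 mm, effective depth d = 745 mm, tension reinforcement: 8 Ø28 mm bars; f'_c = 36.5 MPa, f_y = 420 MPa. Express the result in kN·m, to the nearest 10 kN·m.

A_s = 8 × 616 = 4928 mm².
T = A_s f_y = 4928 × 420 = 2069760 N = 2069.76 kN.
From C = T: a = T/(0.85 f'_c b) = 2069760/(0.85 × 36.5 × 465) = 143.47 mm.
M_n = T(d − a/2) = 2069.76 kN × (745 − 71.735) mm = 1393.50 kN·m.

M_n ≈ 1390 kN·m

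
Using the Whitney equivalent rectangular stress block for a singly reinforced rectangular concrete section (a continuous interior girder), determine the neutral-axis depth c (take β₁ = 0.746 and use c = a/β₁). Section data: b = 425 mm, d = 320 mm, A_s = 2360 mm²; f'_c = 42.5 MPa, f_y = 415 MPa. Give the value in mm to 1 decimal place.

T = A_s f_y = 2360 × 415 = 979400 N = 979.4 kN.
Setting C = 0.85 f'_c a b equal to T: a = 979400/(0.85 × 42.5 × 425) = 63.792 mm.
With β₁ = 0.746, c = a/β₁ = 63.792/0.746 = 85.5 mm.

c ≈ 85.5 mm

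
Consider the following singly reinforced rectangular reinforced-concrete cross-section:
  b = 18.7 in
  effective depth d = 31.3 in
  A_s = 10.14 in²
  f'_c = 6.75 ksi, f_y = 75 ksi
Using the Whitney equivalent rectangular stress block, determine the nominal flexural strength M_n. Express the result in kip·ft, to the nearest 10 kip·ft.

T = A_s f_y = 10.14 × 75 = 760.5 kips.
a = T/(0.85 f'_c b) = 760.5/(0.85 × 6.75 × 18.7) = 7.088 in.
M_n = T(d − a/2) = 760.5 × (31.3 − 3.544) = 21108.4 kip·in = 21108.4/12 = 1759.03 kip·ft.

M_n ≈ 1760 kip·ft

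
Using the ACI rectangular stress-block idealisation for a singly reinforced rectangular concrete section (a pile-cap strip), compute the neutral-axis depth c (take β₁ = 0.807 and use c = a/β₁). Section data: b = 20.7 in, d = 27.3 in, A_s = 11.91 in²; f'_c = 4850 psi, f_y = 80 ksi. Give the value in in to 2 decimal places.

c ≈ 13.84 in

T = A_s f_y = 11.91 × 80 = 952.8 kips.
a = T/(0.85 f'_c b) = 952.8/(0.85 × 4.85 × 20.7) = 11.1653 in.
With β₁ = 0.807, c = a/β₁ = 11.1653/0.807 = 13.84 in.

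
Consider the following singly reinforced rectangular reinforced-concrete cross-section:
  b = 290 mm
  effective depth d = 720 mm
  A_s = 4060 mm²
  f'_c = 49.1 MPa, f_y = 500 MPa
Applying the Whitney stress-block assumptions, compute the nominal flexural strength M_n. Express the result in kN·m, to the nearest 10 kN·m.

T = A_s f_y = 4060 × 500 = 2030000 N = 2030 kN.
From C = T: a = T/(0.85 f'_c b) = 2030000/(0.85 × 49.1 × 290) = 167.72 mm.
M_n = T(d − a/2) = 2030 kN × (720 − 83.86) mm = 1291.36 kN·m.

M_n ≈ 1290 kN·m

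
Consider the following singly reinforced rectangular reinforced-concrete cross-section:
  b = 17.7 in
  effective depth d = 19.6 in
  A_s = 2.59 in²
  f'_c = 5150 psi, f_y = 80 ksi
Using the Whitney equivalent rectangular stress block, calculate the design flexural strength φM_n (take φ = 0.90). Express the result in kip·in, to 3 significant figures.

φM_n ≈ 3410 kip·in

T = A_s f_y = 2.59 × 80 = 207.2 kips.
a = T/(0.85 f'_c b) = 207.2/(0.85 × 5.15 × 17.7) = 2.674 in.
M_n = T(d − a/2) = 207.2 × (19.6 − 1.337) = 3784.1 kip·in.
φM_n = 0.90 × 3784.1 = 3405.7 kip·in.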